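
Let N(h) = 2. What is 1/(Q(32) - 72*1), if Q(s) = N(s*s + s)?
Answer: -1/70 ≈ -0.014286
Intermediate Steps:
Q(s) = 2
1/(Q(32) - 72*1) = 1/(2 - 72*1) = 1/(2 - 72) = 1/(-70) = -1/70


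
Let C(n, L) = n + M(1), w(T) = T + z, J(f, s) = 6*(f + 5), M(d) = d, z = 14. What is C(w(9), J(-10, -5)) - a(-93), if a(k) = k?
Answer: 117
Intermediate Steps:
J(f, s) = 30 + 6*f (J(f, s) = 6*(5 + f) = 30 + 6*f)
w(T) = 14 + T (w(T) = T + 14 = 14 + T)
C(n, L) = 1 + n (C(n, L) = n + 1 = 1 + n)
C(w(9), J(-10, -5)) - a(-93) = (1 + (14 + 9)) - 1*(-93) = (1 + 23) + 93 = 24 + 93 = 117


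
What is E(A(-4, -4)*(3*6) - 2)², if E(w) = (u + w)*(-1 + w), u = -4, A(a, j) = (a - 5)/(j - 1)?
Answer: 376515216/625 ≈ 6.0242e+5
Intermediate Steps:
A(a, j) = (-5 + a)/(-1 + j)
E(w) = (-1 + w)*(-4 + w) (E(w) = (-4 + w)*(-1 + w) = (-1 + w)*(-4 + w))
E(A(-4, -4)*(3*6) - 2)² = (4 + (((-5 - 4)/(-1 - 4))*(3*6) - 2)² - 5*(((-5 - 4)/(-1 - 4))*(3*6) - 2))² = (4 + ((-9/(-5))*18 - 2)² - 5*((-9/(-5))*18 - 2))² = (4 + (-⅕*(-9)*18 - 2)² - 5*(-⅕*(-9)*18 - 2))² = (4 + ((9/5)*18 - 2)² - 5*((9/5)*18 - 2))² = (4 + (162/5 - 2)² - 5*(162/5 - 2))² = (4 + (152/5)² - 5*152/5)² = (4 + 23104/25 - 152)² = (19404/25)² = 376515216/625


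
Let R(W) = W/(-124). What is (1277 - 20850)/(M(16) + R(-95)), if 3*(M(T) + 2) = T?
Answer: -7281156/1525 ≈ -4774.5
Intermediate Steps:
R(W) = -W/124 (R(W) = W*(-1/124) = -W/124)
M(T) = -2 + T/3
(1277 - 20850)/(M(16) + R(-95)) = (1277 - 20850)/((-2 + (⅓)*16) - 1/124*(-95)) = -19573/((-2 + 16/3) + 95/124) = -19573/(10/3 + 95/124) = -19573/1525/372 = -19573*372/1525 = -7281156/1525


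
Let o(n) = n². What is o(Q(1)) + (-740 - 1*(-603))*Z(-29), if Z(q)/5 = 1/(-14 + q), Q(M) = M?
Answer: 728/43 ≈ 16.930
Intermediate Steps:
Z(q) = 5/(-14 + q)
o(Q(1)) + (-740 - 1*(-603))*Z(-29) = 1² + (-740 - 1*(-603))*(5/(-14 - 29)) = 1 + (-740 + 603)*(5/(-43)) = 1 - 685*(-1)/43 = 1 - 137*(-5/43) = 1 + 685/43 = 728/43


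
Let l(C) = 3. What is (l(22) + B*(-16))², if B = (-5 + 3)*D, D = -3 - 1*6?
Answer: 81225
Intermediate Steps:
D = -9 (D = -3 - 6 = -9)
B = 18 (B = (-5 + 3)*(-9) = -2*(-9) = 18)
(l(22) + B*(-16))² = (3 + 18*(-16))² = (3 - 288)² = (-285)² = 81225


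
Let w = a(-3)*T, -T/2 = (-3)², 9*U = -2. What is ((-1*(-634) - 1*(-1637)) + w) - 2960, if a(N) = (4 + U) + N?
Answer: -703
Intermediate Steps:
U = -2/9 (U = (⅑)*(-2) = -2/9 ≈ -0.22222)
a(N) = 34/9 + N (a(N) = (4 - 2/9) + N = 34/9 + N)
T = -18 (T = -2*(-3)² = -2*9 = -18)
w = -14 (w = (34/9 - 3)*(-18) = (7/9)*(-18) = -14)
((-1*(-634) - 1*(-1637)) + w) - 2960 = ((-1*(-634) - 1*(-1637)) - 14) - 2960 = ((634 + 1637) - 14) - 2960 = (2271 - 14) - 2960 = 2257 - 2960 = -703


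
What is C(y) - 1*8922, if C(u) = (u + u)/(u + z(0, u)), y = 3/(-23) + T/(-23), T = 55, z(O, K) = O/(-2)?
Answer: -8920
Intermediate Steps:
z(O, K) = -O/2 (z(O, K) = O*(-½) = -O/2)
y = -58/23 (y = 3/(-23) + 55/(-23) = 3*(-1/23) + 55*(-1/23) = -3/23 - 55/23 = -58/23 ≈ -2.5217)
C(u) = 2 (C(u) = (u + u)/(u - ½*0) = (2*u)/(u + 0) = (2*u)/u = 2)
C(y) - 1*8922 = 2 - 1*8922 = 2 - 8922 = -8920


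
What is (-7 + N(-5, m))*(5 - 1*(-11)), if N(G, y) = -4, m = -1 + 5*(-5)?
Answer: -176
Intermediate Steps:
m = -26 (m = -1 - 25 = -26)
(-7 + N(-5, m))*(5 - 1*(-11)) = (-7 - 4)*(5 - 1*(-11)) = -11*(5 + 11) = -11*16 = -176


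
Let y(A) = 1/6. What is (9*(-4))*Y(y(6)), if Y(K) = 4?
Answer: -144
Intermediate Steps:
y(A) = ⅙
(9*(-4))*Y(y(6)) = (9*(-4))*4 = -36*4 = -144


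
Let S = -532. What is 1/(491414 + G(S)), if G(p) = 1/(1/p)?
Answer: 1/490882 ≈ 2.0371e-6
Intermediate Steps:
G(p) = p
1/(491414 + G(S)) = 1/(491414 - 532) = 1/490882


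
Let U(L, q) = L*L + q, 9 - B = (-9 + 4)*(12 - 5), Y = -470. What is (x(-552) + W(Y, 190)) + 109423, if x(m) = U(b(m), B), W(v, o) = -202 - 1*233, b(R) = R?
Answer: 413736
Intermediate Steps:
W(v, o) = -435 (W(v, o) = -202 - 233 = -435)
B = 44 (B = 9 - (-9 + 4)*(12 - 5) = 9 - (-5)*7 = 9 - 1*(-35) = 9 + 35 = 44)
U(L, q) = q + L² (U(L, q) = L² + q = q + L²)
x(m) = 44 + m²
(x(-552) + W(Y, 190)) + 109423 = ((44 + (-552)²) - 435) + 109423 = ((44 + 304704) - 435) + 109423 = (304748 - 435) + 109423 = 304313 + 109423 = 413736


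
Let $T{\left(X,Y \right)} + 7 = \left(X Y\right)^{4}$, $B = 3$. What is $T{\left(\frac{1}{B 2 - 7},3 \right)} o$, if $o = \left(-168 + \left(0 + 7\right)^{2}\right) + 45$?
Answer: $-5476$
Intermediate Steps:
$o = -74$ ($o = \left(-168 + 7^{2}\right) + 45 = \left(-168 + 49\right) + 45 = -119 + 45 = -74$)
$T{\left(X,Y \right)} = -7 + X^{4} Y^{4}$ ($T{\left(X,Y \right)} = -7 + \left(X Y\right)^{4} = -7 + X^{4} Y^{4}$)
$T{\left(\frac{1}{B 2 - 7},3 \right)} o = \left(-7 + \left(\frac{1}{3 \cdot 2 - 7}\right)^{4} \cdot 3^{4}\right) \left(-74\right) = \left(-7 + \left(\frac{1}{6 - 7}\right)^{4} \cdot 81\right) \left(-74\right) = \left(-7 + \left(\frac{1}{-1}\right)^{4} \cdot 81\right) \left(-74\right) = \left(-7 + \left(-1\right)^{4} \cdot 81\right) \left(-74\right) = \left(-7 + 1 \cdot 81\right) \left(-74\right) = \left(-7 + 81\right) \left(-74\right) = 74 \left(-74\right) = -5476$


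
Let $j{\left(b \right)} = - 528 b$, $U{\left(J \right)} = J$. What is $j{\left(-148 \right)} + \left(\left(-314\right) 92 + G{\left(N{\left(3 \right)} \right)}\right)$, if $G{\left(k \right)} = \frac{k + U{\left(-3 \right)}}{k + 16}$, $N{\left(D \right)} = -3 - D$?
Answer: $\frac{492551}{10} \approx 49255.0$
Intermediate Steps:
$G{\left(k \right)} = \frac{-3 + k}{16 + k}$ ($G{\left(k \right)} = \frac{k - 3}{k + 16} = \frac{-3 + k}{16 + k}$)
$j{\left(-148 \right)} + \left(\left(-314\right) 92 + G{\left(N{\left(3 \right)} \right)}\right) = \left(-528\right) \left(-148\right) - \left(28888 - \frac{-3 - 6}{16 - 6}\right) = 78144 - \left(28888 - \frac{-3 - 6}{16 - 6}\right) = 78144 - \left(28888 - \frac{1}{10} \left(-9\right)\right) = 78144 + \left(-28888 + \frac{1}{10} \left(-9\right)\right) = 78144 - \frac{288889}{10} = \frac{492551}{10}$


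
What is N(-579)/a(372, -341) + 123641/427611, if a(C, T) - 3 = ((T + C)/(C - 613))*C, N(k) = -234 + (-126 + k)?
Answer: 3633495454/171186937 ≈ 21.225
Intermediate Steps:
N(k) = -360 + k
a(C, T) = 3 + C*(C + T)/(-613 + C) (a(C, T) = 3 + ((T + C)/(C - 613))*C = 3 + ((C + T)/(-613 + C))*C = 3 + C*(C + T)/(-613 + C))
N(-579)/a(372, -341) + 123641/427611 = (-360 - 579)/(((-1839 + 372² + 3*372 + 372*(-341))/(-613 + 372))) + 123641/427611 = -939*(-241/(-1839 + 138384 + 1116 - 126852)) + 123641*(1/427611) = -939/((-1/241*10809)) + 123641/427611 = -939/(-10809/241) + 123641/427611 = -939*(-241/10809) + 123641/427611 = 75433/3603 + 123641/427611 = 3633495454/171186937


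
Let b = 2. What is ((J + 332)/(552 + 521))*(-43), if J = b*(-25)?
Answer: -12126/1073 ≈ -11.301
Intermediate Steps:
J = -50 (J = 2*(-25) = -50)
((J + 332)/(552 + 521))*(-43) = ((-50 + 332)/(552 + 521))*(-43) = (282/1073)*(-43) = -12126/1073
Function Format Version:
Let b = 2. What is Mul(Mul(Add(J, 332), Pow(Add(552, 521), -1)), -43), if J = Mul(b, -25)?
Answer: Rational(-12126, 1073) ≈ -11.301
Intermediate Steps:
J = -50 (J = Mul(2, -25) = -50)
Mul(Mul(Add(J, 332), Pow(Add(552, 521), -1)), -43) = Mul(Mul(Add(-50, 332), Pow(Add(552, 521), -1)), -43) = Mul(Mul(282, Pow(1073, -1)), -43) = Mul(Mul(282, Rational(1, 1073)), -43) = Mul(Rational(282, 1073), -43) = Rational(-12126, 1073)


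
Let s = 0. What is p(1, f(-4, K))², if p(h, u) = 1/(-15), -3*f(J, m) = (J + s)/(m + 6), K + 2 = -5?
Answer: 1/225 ≈ 0.0044444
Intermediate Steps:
K = -7 (K = -2 - 5 = -7)
f(J, m) = -J/(3*(6 + m)) (f(J, m) = -(J + 0)/(3*(m + 6)) = -J/(3*(6 + m)))
p(h, u) = -1/15
p(1, f(-4, K))² = (-1/15)² = 1/225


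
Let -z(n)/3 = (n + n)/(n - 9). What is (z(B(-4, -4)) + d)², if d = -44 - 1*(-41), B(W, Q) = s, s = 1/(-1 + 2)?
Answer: 81/16 ≈ 5.0625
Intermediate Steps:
s = 1 (s = 1/1 = 1)
B(W, Q) = 1
z(n) = -6*n/(-9 + n) (z(n) = -3*(n + n)/(n - 9) = -3*2*n/(-9 + n) = -6*n/(-9 + n))
d = -3 (d = -44 + 41 = -3)
(z(B(-4, -4)) + d)² = (-6*1/(-9 + 1) - 3)² = (-6*1/(-8) - 3)² = (-6*1*(-⅛) - 3)² = (¾ - 3)² = (-9/4)² = 81/16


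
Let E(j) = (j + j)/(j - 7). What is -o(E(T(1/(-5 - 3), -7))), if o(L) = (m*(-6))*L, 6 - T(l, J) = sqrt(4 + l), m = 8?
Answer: 7584/23 - 1344*sqrt(62)/23 ≈ -130.38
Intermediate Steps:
T(l, J) = 6 - sqrt(4 + l)
E(j) = 2*j/(-7 + j) (E(j) = (2*j)/(-7 + j) = 2*j/(-7 + j))
o(L) = -48*L (o(L) = (8*(-6))*L = -48*L)
-o(E(T(1/(-5 - 3), -7))) = -(-48)*2*(6 - sqrt(4 + 1/(-5 - 3)))/(-7 + (6 - sqrt(4 + 1/(-5 - 3)))) = -(-48)*2*(6 - sqrt(4 + 1/(-8)))/(-7 + (6 - sqrt(4 + 1/(-8)))) = -(-48)*2*(6 - sqrt(4 - 1/8))/(-7 + (6 - sqrt(4 - 1/8))) = -(-48)*2*(6 - sqrt(31/8))/(-7 + (6 - sqrt(31/8))) = -(-48)*2*(6 - sqrt(62)/4)/(-7 + (6 - sqrt(62)/4)) = -(-48)*2*(6 - sqrt(62)/4)/(-1 - sqrt(62)/4) = -(-96)*(6 - sqrt(62)/4)/(-1 - sqrt(62)/4) = 96*(6 - sqrt(62)/4)/(-1 - sqrt(62)/4)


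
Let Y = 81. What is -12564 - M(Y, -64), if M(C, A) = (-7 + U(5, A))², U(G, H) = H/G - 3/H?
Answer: -1326508641/102400 ≈ -12954.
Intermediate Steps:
U(G, H) = -3/H + H/G
M(C, A) = (-7 - 3/A + A/5)² (M(C, A) = (-7 + (-3/A + A/5))² = (-7 - 3/A + A/5)²)
-12564 - M(Y, -64) = -12564 - (15 - 64*(35 - 1*(-64)))²/(25*(-64)²) = -12564 - (15 - 64*(35 + 64))²/(25*4096) = -12564 - (15 - 64*99)²/(25*4096) = -12564 - (15 - 6336)²/(25*4096) = -12564 - (-6321)²/(25*4096) = -12564 - 39955041/(25*4096) = -12564 - 1*39955041/102400 = -12564 - 39955041/102400 = -1326508641/102400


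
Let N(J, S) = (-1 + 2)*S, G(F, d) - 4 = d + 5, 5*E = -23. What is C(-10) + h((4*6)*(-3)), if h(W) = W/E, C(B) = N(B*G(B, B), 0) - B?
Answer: 590/23 ≈ 25.652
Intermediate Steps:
E = -23/5 (E = (⅕)*(-23) = -23/5 ≈ -4.6000)
G(F, d) = 9 + d (G(F, d) = 4 + (d + 5) = 4 + (5 + d) = 9 + d)
N(J, S) = S (N(J, S) = 1*S = S)
C(B) = -B (C(B) = 0 - B = -B)
h(W) = -5*W/23 (h(W) = W/(-23/5) = W*(-5/23) = -5*W/23)
C(-10) + h((4*6)*(-3)) = -1*(-10) - 5*4*6*(-3)/23 = 10 - 120*(-3)/23 = 10 - 5/23*(-72) = 10 + 360/23 = 590/23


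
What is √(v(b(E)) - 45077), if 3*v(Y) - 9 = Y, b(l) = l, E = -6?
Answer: 2*I*√11269 ≈ 212.31*I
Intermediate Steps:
v(Y) = 3 + Y/3
√(v(b(E)) - 45077) = √((3 + (⅓)*(-6)) - 45077) = √((3 - 2) - 45077) = √(1 - 45077) = √(-45076) = 2*I*√11269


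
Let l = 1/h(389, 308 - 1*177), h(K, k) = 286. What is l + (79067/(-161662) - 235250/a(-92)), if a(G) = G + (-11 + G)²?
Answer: -213711236125/9351095897 ≈ -22.854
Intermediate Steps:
l = 1/286 ≈ 0.0034965
l + (79067/(-161662) - 235250/a(-92)) = 1/286 + (79067/(-161662) - 235250/(-92 + (-11 - 92)²)) = 1/286 + (79067*(-1/161662) - 235250/(-92 + (-103)²)) = 1/286 + (-79067/161662 - 235250/(-92 + 10609)) = 1/286 + (-79067/161662 - 235250/10517) = 1/286 - 38862533139/1700199254 = -213711236125/9351095897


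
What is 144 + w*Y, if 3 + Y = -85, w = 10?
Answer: -736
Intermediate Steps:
Y = -88 (Y = -3 - 85 = -88)
144 + w*Y = 144 + 10*(-88) = 144 - 880 = -736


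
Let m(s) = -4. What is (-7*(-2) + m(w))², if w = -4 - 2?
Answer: 100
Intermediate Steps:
w = -6
(-7*(-2) + m(w))² = (-7*(-2) - 4)² = (14 - 4)² = 10² = 100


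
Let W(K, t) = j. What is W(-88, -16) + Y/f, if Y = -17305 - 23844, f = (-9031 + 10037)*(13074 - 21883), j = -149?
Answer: -1320375097/8861854 ≈ -149.00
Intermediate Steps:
W(K, t) = -149
f = -8861854 (f = 1006*(-8809) = -8861854)
Y = -41149
W(-88, -16) + Y/f = -149 - 41149/(-8861854) = -149 - 41149*(-1/8861854) = -149 + 41149/8861854 = -1320375097/8861854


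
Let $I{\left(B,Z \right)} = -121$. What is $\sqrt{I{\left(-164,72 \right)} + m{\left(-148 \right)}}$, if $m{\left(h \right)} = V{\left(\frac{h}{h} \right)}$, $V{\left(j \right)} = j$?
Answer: $2 i \sqrt{30} \approx 10.954 i$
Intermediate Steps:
$m{\left(h \right)} = 1$ ($m{\left(h \right)} = \frac{h}{h} = 1$)
$\sqrt{I{\left(-164,72 \right)} + m{\left(-148 \right)}} = \sqrt{-121 + 1} = \sqrt{-120} = 2 i \sqrt{30}$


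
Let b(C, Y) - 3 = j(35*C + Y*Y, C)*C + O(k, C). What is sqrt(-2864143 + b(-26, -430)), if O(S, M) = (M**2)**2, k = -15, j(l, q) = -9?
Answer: I*sqrt(2406930) ≈ 1551.4*I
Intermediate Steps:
O(S, M) = M**4
b(C, Y) = 3 + C**4 - 9*C (b(C, Y) = 3 + (-9*C + C**4) = 3 + (C**4 - 9*C) = 3 + C**4 - 9*C)
sqrt(-2864143 + b(-26, -430)) = sqrt(-2864143 + (3 + (-26)**4 - 9*(-26))) = sqrt(-2864143 + (3 + 456976 + 234)) = sqrt(-2864143 + 457213) = sqrt(-2406930) = I*sqrt(2406930)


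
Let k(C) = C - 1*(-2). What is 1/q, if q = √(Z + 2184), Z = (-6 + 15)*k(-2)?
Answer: √546/1092 ≈ 0.021398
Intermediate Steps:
k(C) = 2 + C (k(C) = C + 2 = 2 + C)
Z = 0 (Z = (-6 + 15)*(2 - 2) = 9*0 = 0)
q = 2*√546 (q = √(0 + 2184) = √2184 = 2*√546 ≈ 46.733)
1/q = 1/(2*√546) = √546/1092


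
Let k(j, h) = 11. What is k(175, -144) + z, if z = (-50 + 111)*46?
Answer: 2817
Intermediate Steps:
z = 2806 (z = 61*46 = 2806)
k(175, -144) + z = 11 + 2806 = 2817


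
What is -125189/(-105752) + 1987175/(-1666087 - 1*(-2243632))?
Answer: 56490002321/12215307768 ≈ 4.6245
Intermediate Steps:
-125189/(-105752) + 1987175/(-1666087 - 1*(-2243632)) = -125189*(-1/105752) + 1987175/(-1666087 + 2243632) = 125189/105752 + 1987175/577545 = 125189/105752 + 1987175*(1/577545) = 125189/105752 + 397435/115509 = 56490002321/12215307768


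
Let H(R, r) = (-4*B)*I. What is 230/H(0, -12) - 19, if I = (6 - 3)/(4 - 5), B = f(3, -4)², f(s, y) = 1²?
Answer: ⅙ ≈ 0.16667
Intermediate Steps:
f(s, y) = 1
B = 1 (B = 1² = 1)
I = -3 (I = 3/(-1) = 3*(-1) = -3)
H(R, r) = 12 (H(R, r) = -4*1*(-3) = -4*(-3) = 12)
230/H(0, -12) - 19 = 230/12 - 19 = (1/12)*230 - 19 = 115/6 - 19 = ⅙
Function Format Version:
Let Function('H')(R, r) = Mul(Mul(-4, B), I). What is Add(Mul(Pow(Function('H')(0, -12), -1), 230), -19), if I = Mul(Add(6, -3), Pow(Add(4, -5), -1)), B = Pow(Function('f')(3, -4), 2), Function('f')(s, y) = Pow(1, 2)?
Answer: Rational(1, 6) ≈ 0.16667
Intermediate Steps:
Function('f')(s, y) = 1
B = 1 (B = Pow(1, 2) = 1)
I = -3 (I = Mul(3, Pow(-1, -1)) = Mul(3, -1) = -3)
Function('H')(R, r) = 12 (Function('H')(R, r) = Mul(Mul(-4, 1), -3) = Mul(-4, -3) = 12)
Add(Mul(Pow(Function('H')(0, -12), -1), 230), -19) = Add(Mul(Pow(12, -1), 230), -19) = Add(Mul(Rational(1, 12), 230), -19) = Add(Rational(115, 6), -19) = Rational(1, 6)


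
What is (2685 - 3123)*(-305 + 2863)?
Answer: -1120404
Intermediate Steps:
(2685 - 3123)*(-305 + 2863) = -438*2558 = -1120404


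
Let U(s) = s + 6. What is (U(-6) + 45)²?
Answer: 2025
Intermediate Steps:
U(s) = 6 + s
(U(-6) + 45)² = ((6 - 6) + 45)² = (0 + 45)² = 45² = 2025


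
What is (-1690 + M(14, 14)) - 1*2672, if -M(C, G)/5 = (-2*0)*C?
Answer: -4362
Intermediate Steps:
M(C, G) = 0 (M(C, G) = -5*(-2*0)*C = -0*C = -5*0 = 0)
(-1690 + M(14, 14)) - 1*2672 = (-1690 + 0) - 1*2672 = -1690 - 2672 = -4362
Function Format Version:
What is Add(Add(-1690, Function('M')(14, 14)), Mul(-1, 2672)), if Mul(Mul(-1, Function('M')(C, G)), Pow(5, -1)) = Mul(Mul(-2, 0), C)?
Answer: -4362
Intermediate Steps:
Function('M')(C, G) = 0 (Function('M')(C, G) = Mul(-5, Mul(Mul(-2, 0), C)) = Mul(-5, Mul(0, C)) = Mul(-5, 0) = 0)
Add(Add(-1690, Function('M')(14, 14)), Mul(-1, 2672)) = Add(Add(-1690, 0), Mul(-1, 2672)) = Add(-1690, -2672) = -4362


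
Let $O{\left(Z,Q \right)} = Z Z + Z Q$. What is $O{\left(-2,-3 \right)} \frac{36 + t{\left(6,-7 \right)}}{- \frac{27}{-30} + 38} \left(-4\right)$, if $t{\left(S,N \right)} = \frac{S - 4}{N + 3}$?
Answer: $- \frac{14200}{389} \approx -36.504$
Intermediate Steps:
$t{\left(S,N \right)} = \frac{-4 + S}{3 + N}$
$O{\left(Z,Q \right)} = Z^{2} + Q Z$
$O{\left(-2,-3 \right)} \frac{36 + t{\left(6,-7 \right)}}{- \frac{27}{-30} + 38} \left(-4\right) = - 2 \left(-3 - 2\right) \frac{36 + \frac{-4 + 6}{3 - 7}}{- \frac{27}{-30} + 38} \left(-4\right) = \left(-2\right) \left(-5\right) \frac{36 + \frac{1}{-4} \cdot 2}{\left(-27\right) \left(- \frac{1}{30}\right) + 38} \left(-4\right) = 10 \frac{36 - \frac{1}{2}}{\frac{9}{10} + 38} \left(-4\right) = 10 \frac{36 - \frac{1}{2}}{\frac{389}{10}} \left(-4\right) = 10 \cdot \frac{71}{2} \cdot \frac{10}{389} \left(-4\right) = 10 \cdot \frac{355}{389} \left(-4\right) = \frac{3550}{389} \left(-4\right) = - \frac{14200}{389}$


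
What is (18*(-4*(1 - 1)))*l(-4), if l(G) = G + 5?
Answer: 0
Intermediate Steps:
l(G) = 5 + G
(18*(-4*(1 - 1)))*l(-4) = (18*(-4*(1 - 1)))*(5 - 4) = (18*(-4*0))*1 = (18*0)*1 = 0*1 = 0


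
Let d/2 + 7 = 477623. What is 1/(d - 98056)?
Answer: 1/857176 ≈ 1.1666e-6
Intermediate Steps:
d = 955232 (d = -14 + 2*477623 = -14 + 955246 = 955232)
1/(d - 98056) = 1/(955232 - 98056) = 1/857176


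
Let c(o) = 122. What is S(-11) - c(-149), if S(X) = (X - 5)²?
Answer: 134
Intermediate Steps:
S(X) = (-5 + X)²
S(-11) - c(-149) = (-5 - 11)² - 1*122 = (-16)² - 122 = 256 - 122 = 134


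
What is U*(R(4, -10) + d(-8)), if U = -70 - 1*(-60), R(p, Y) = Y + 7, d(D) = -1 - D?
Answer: -40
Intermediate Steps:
R(p, Y) = 7 + Y
U = -10 (U = -70 + 60 = -10)
U*(R(4, -10) + d(-8)) = -10*((7 - 10) + (-1 - 1*(-8))) = -10*(-3 + (-1 + 8)) = -10*(-3 + 7) = -10*4 = -40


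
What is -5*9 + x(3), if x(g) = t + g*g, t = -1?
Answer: -37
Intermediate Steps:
x(g) = -1 + g² (x(g) = -1 + g*g = -1 + g²)
-5*9 + x(3) = -5*9 + (-1 + 3²) = -45 + (-1 + 9) = -45 + 8 = -37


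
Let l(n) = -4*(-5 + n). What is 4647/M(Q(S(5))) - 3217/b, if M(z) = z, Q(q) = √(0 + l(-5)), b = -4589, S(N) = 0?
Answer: 3217/4589 + 4647*√10/20 ≈ 735.46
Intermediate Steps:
l(n) = 20 - 4*n
Q(q) = 2*√10 (Q(q) = √(0 + (20 - 4*(-5))) = √(0 + (20 + 20)) = √(0 + 40) = √40 = 2*√10)
4647/M(Q(S(5))) - 3217/b = 4647/((2*√10)) - 3217/(-4589) = 4647*(√10/20) - 3217*(-1/4589) = 4647*√10/20 + 3217/4589 = 3217/4589 + 4647*√10/20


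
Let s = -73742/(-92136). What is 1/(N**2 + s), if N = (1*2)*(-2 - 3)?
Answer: 46068/4643671 ≈ 0.0099206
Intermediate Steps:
s = 36871/46068 (s = -73742*(-1/92136) = 36871/46068 ≈ 0.80036)
N = -10 (N = 2*(-5) = -10)
1/(N**2 + s) = 1/((-10)**2 + 36871/46068) = 1/(100 + 36871/46068) = 1/(4643671/46068) = 46068/4643671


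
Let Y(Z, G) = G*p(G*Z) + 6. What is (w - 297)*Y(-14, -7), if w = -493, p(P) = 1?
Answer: 790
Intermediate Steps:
Y(Z, G) = 6 + G (Y(Z, G) = G*1 + 6 = G + 6 = 6 + G)
(w - 297)*Y(-14, -7) = (-493 - 297)*(6 - 7) = -790*(-1) = 790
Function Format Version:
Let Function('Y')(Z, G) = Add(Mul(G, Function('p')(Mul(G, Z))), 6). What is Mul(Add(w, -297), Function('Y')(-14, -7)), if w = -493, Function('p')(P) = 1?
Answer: 790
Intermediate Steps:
Function('Y')(Z, G) = Add(6, G) (Function('Y')(Z, G) = Add(Mul(G, 1), 6) = Add(G, 6) = Add(6, G))
Mul(Add(w, -297), Function('Y')(-14, -7)) = Mul(Add(-493, -297), Add(6, -7)) = Mul(-790, -1) = 790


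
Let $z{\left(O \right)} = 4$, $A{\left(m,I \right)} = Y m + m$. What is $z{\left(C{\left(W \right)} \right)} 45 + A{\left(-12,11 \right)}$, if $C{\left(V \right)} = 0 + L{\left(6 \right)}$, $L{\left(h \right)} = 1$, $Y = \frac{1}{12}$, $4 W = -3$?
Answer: $167$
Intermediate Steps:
$W = - \frac{3}{4}$ ($W = \frac{1}{4} \left(-3\right) = - \frac{3}{4} \approx -0.75$)
$Y = \frac{1}{12} \approx 0.083333$
$A{\left(m,I \right)} = \frac{13 m}{12}$ ($A{\left(m,I \right)} = \frac{m}{12} + m = \frac{13 m}{12}$)
$C{\left(V \right)} = 1$ ($C{\left(V \right)} = 0 + 1 = 1$)
$z{\left(C{\left(W \right)} \right)} 45 + A{\left(-12,11 \right)} = 4 \cdot 45 + \frac{13}{12} \left(-12\right) = 180 - 13 = 167$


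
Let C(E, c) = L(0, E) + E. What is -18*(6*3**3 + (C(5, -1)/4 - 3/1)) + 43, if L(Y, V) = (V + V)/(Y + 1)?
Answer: -5773/2 ≈ -2886.5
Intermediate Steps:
L(Y, V) = 2*V/(1 + Y) (L(Y, V) = (2*V)/(1 + Y) = 2*V/(1 + Y))
C(E, c) = 3*E (C(E, c) = 2*E/(1 + 0) + E = 2*E/1 + E = 2*E*1 + E = 2*E + E = 3*E)
-18*(6*3**3 + (C(5, -1)/4 - 3/1)) + 43 = -18*(6*3**3 + ((3*5)/4 - 3/1)) + 43 = -18*(6*27 + (15*(1/4) - 3*1)) + 43 = -18*(162 + (15/4 - 3)) + 43 = -18*(162 + 3/4) + 43 = -18*651/4 + 43 = -5859/2 + 43 = -5773/2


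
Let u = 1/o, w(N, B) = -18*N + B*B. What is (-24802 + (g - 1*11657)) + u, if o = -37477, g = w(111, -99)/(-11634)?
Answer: -5298895632509/145335806 ≈ -36460.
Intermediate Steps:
w(N, B) = B**2 - 18*N (w(N, B) = -18*N + B**2 = B**2 - 18*N)
g = -2601/3878 (g = ((-99)**2 - 18*111)/(-11634) = (9801 - 1998)*(-1/11634) = 7803*(-1/11634) = -2601/3878 ≈ -0.67071)
u = -1/37477 (u = 1/(-37477) = -1/37477 ≈ -2.6683e-5)
(-24802 + (g - 1*11657)) + u = (-24802 + (-2601/3878 - 1*11657)) - 1/37477 = (-24802 + (-2601/3878 - 11657)) - 1/37477 = (-24802 - 45208447/3878) - 1/37477 = -141390603/3878 - 1/37477 = -5298895632509/145335806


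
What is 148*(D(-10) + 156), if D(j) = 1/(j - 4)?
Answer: 161542/7 ≈ 23077.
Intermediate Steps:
D(j) = 1/(-4 + j)
148*(D(-10) + 156) = 148*(1/(-4 - 10) + 156) = 148*(1/(-14) + 156) = 148*(-1/14 + 156) = 148*(2183/14) = 161542/7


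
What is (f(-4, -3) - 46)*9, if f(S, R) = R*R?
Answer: -333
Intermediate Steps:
f(S, R) = R²
(f(-4, -3) - 46)*9 = ((-3)² - 46)*9 = (9 - 46)*9 = -37*9 = -333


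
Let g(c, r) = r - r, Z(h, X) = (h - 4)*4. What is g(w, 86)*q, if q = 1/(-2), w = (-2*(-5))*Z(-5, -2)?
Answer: 0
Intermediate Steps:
Z(h, X) = -16 + 4*h (Z(h, X) = (-4 + h)*4 = -16 + 4*h)
w = -360 (w = (-2*(-5))*(-16 + 4*(-5)) = 10*(-16 - 20) = 10*(-36) = -360)
g(c, r) = 0
q = -½ (q = 1*(-½) = -½ ≈ -0.50000)
g(w, 86)*q = 0*(-½) = 0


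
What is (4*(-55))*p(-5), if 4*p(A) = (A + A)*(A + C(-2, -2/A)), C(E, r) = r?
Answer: -2530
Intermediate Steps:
p(A) = A*(A - 2/A)/2 (p(A) = ((A + A)*(A - 2/A))/4 = ((2*A)*(A - 2/A))/4 = (2*A*(A - 2/A))/4 = A*(A - 2/A)/2)
(4*(-55))*p(-5) = (4*(-55))*(-1 + (½)*(-5)²) = -220*(-1 + (½)*25) = -220*(-1 + 25/2) = -220*23/2 = -2530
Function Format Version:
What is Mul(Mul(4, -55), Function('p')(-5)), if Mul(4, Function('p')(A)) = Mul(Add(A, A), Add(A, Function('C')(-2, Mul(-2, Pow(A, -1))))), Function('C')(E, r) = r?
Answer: -2530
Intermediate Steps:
Function('p')(A) = Mul(Rational(1, 2), A, Add(A, Mul(-2, Pow(A, -1)))) (Function('p')(A) = Mul(Rational(1, 4), Mul(Add(A, A), Add(A, Mul(-2, Pow(A, -1))))) = Mul(Rational(1, 4), Mul(Mul(2, A), Add(A, Mul(-2, Pow(A, -1))))) = Mul(Rational(1, 4), Mul(2, A, Add(A, Mul(-2, Pow(A, -1))))) = Mul(Rational(1, 2), A, Add(A, Mul(-2, Pow(A, -1)))))
Mul(Mul(4, -55), Function('p')(-5)) = Mul(Mul(4, -55), Add(-1, Mul(Rational(1, 2), Pow(-5, 2)))) = Mul(-220, Add(-1, Mul(Rational(1, 2), 25))) = Mul(-220, Add(-1, Rational(25, 2))) = Mul(-220, Rational(23, 2)) = -2530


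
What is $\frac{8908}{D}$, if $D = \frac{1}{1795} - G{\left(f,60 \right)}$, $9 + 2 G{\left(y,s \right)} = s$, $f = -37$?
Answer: $- \frac{31979720}{91543} \approx -349.34$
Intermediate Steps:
$G{\left(y,s \right)} = - \frac{9}{2} + \frac{s}{2}$
$D = - \frac{91543}{3590}$ ($D = \frac{1}{1795} - \left(- \frac{9}{2} + \frac{1}{2} \cdot 60\right) = \frac{1}{1795} - \left(- \frac{9}{2} + 30\right) = \frac{1}{1795} - \frac{51}{2} = - \frac{91543}{3590} \approx -25.499$)
$\frac{8908}{D} = \frac{8908}{- \frac{91543}{3590}} = 8908 \left(- \frac{3590}{91543}\right) = - \frac{31979720}{91543}$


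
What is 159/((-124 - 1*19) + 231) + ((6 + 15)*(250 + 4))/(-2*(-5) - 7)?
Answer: 156623/88 ≈ 1779.8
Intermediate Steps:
159/((-124 - 1*19) + 231) + ((6 + 15)*(250 + 4))/(-2*(-5) - 7) = 159/((-124 - 19) + 231) + (21*254)/(10 - 7) = 159/(-143 + 231) + 5334/3 = 159/88 + 5334*(1/3) = 159*(1/88) + 1778 = 159/88 + 1778 = 156623/88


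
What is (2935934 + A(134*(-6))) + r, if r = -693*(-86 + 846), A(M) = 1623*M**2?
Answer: 1051542422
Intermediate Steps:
r = -526680 (r = -693*760 = -526680)
(2935934 + A(134*(-6))) + r = (2935934 + 1623*(134*(-6))**2) - 526680 = (2935934 + 1623*(-804)**2) - 526680 = (2935934 + 1623*646416) - 526680 = (2935934 + 1049133168) - 526680 = 1052069102 - 526680 = 1051542422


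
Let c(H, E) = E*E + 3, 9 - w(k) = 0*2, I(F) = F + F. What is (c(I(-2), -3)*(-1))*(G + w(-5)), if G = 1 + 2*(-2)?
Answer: -72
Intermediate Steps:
I(F) = 2*F
w(k) = 9 (w(k) = 9 - 0*2 = 9 - 1*0 = 9 + 0 = 9)
c(H, E) = 3 + E² (c(H, E) = E² + 3 = 3 + E²)
G = -3 (G = 1 - 4 = -3)
(c(I(-2), -3)*(-1))*(G + w(-5)) = ((3 + (-3)²)*(-1))*(-3 + 9) = ((3 + 9)*(-1))*6 = (12*(-1))*6 = -12*6 = -72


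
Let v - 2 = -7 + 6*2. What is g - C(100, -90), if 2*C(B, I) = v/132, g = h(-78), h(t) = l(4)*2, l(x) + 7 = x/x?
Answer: -3175/264 ≈ -12.027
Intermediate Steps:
l(x) = -6 (l(x) = -7 + x/x = -7 + 1 = -6)
h(t) = -12 (h(t) = -6*2 = -12)
g = -12
v = 7 (v = 2 + (-7 + 6*2) = 2 + (-7 + 12) = 2 + 5 = 7)
C(B, I) = 7/264 (C(B, I) = (7/132)/2 = (7*(1/132))/2 = (1/2)*(7/132) = 7/264)
g - C(100, -90) = -12 - 1*7/264 = -12 - 7/264 = -3175/264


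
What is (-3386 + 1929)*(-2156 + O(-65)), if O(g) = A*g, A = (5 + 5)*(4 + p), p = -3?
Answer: 4088342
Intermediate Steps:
A = 10 (A = (5 + 5)*(4 - 3) = 10*1 = 10)
O(g) = 10*g
(-3386 + 1929)*(-2156 + O(-65)) = (-3386 + 1929)*(-2156 + 10*(-65)) = -1457*(-2156 - 650) = -1457*(-2806) = 4088342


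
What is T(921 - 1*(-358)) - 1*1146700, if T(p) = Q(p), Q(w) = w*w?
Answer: 489141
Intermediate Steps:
Q(w) = w**2
T(p) = p**2
T(921 - 1*(-358)) - 1*1146700 = (921 - 1*(-358))**2 - 1*1146700 = (921 + 358)**2 - 1146700 = 1279**2 - 1146700 = 1635841 - 1146700 = 489141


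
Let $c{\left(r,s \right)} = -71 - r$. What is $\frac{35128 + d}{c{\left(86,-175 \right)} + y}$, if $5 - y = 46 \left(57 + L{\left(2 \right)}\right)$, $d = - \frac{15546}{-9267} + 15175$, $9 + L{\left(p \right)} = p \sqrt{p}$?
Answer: $- \frac{45840388955}{2144025476} + \frac{3573996427 \sqrt{2}}{4288050952} \approx -20.202$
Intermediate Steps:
$L{\left(p \right)} = -9 + p^{\frac{3}{2}}$ ($L{\left(p \right)} = -9 + p \sqrt{p} = -9 + p^{\frac{3}{2}}$)
$d = \frac{46880757}{3089}$ ($d = \left(-15546\right) \left(- \frac{1}{9267}\right) + 15175 = \frac{5182}{3089} + 15175 = \frac{46880757}{3089} \approx 15177.0$)
$y = -2203 - 92 \sqrt{2}$ ($y = 5 - 46 \left(57 - \left(9 - 2^{\frac{3}{2}}\right)\right) = 5 - 46 \left(57 - \left(9 - 2 \sqrt{2}\right)\right) = 5 - 46 \left(48 + 2 \sqrt{2}\right) = 5 - \left(2208 + 92 \sqrt{2}\right) = -2203 - 92 \sqrt{2} \approx -2333.1$)
$\frac{35128 + d}{c{\left(86,-175 \right)} + y} = \frac{35128 + \frac{46880757}{3089}}{\left(-71 - 86\right) - \left(2203 + 92 \sqrt{2}\right)} = \frac{155391149}{3089 \left(\left(-71 - 86\right) - \left(2203 + 92 \sqrt{2}\right)\right)} = \frac{155391149}{3089 \left(-157 - \left(2203 + 92 \sqrt{2}\right)\right)} = \frac{155391149}{3089 \left(-2360 - 92 \sqrt{2}\right)}$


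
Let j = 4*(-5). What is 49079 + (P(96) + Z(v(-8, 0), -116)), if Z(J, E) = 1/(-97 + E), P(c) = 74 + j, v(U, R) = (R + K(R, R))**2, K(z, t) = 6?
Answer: 10465328/213 ≈ 49133.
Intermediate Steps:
j = -20
v(U, R) = (6 + R)**2 (v(U, R) = (R + 6)**2 = (6 + R)**2)
P(c) = 54 (P(c) = 74 - 20 = 54)
49079 + (P(96) + Z(v(-8, 0), -116)) = 49079 + (54 + 1/(-97 - 116)) = 49079 + (54 + 1/(-213)) = 49079 + (54 - 1/213) = 49079 + 11501/213 = 10465328/213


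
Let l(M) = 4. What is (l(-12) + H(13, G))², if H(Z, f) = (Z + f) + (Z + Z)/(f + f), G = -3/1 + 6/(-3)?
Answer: 2209/25 ≈ 88.360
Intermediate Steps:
G = -5 (G = -3*1 + 6*(-⅓) = -3 - 2 = -5)
H(Z, f) = Z + f + Z/f (H(Z, f) = (Z + f) + (2*Z)/((2*f)) = (Z + f) + (2*Z)*(1/(2*f)) = (Z + f) + Z/f = Z + f + Z/f)
(l(-12) + H(13, G))² = (4 + (13 - 5 + 13/(-5)))² = (4 + (13 - 5 + 13*(-⅕)))² = (4 + (13 - 5 - 13/5))² = (4 + 27/5)² = (47/5)² = 2209/25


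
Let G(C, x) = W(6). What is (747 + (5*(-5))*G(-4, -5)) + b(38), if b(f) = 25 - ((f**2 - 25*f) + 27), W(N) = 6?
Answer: 101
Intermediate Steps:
G(C, x) = 6
b(f) = -2 - f**2 + 25*f (b(f) = 25 - (27 + f**2 - 25*f) = 25 + (-27 - f**2 + 25*f) = -2 - f**2 + 25*f)
(747 + (5*(-5))*G(-4, -5)) + b(38) = (747 + (5*(-5))*6) + (-2 - 1*38**2 + 25*38) = (747 - 25*6) + (-2 - 1*1444 + 950) = (747 - 150) + (-2 - 1444 + 950) = 597 - 496 = 101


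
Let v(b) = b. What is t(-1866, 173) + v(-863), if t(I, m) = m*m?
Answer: 29066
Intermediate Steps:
t(I, m) = m²
t(-1866, 173) + v(-863) = 173² - 863 = 29929 - 863 = 29066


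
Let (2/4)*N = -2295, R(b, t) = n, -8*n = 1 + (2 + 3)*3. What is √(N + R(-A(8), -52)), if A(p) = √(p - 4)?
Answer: 4*I*√287 ≈ 67.764*I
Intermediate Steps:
n = -2 (n = -(1 + (2 + 3)*3)/8 = -(1 + 5*3)/8 = -(1 + 15)/8 = -⅛*16 = -2)
A(p) = √(-4 + p)
R(b, t) = -2
N = -4590 (N = 2*(-2295) = -4590)
√(N + R(-A(8), -52)) = √(-4590 - 2) = √(-4592) = 4*I*√287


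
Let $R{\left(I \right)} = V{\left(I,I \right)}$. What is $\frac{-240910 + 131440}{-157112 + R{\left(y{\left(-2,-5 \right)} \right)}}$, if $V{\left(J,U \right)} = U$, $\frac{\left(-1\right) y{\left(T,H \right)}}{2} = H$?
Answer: $\frac{54735}{78551} \approx 0.69681$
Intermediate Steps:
$y{\left(T,H \right)} = - 2 H$
$R{\left(I \right)} = I$
$\frac{-240910 + 131440}{-157112 + R{\left(y{\left(-2,-5 \right)} \right)}} = \frac{-240910 + 131440}{-157112 - -10} = - \frac{109470}{-157112 + 10} = - \frac{109470}{-157102} = \left(-109470\right) \left(- \frac{1}{157102}\right) = \frac{54735}{78551}$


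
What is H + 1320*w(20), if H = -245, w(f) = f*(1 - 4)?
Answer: -79445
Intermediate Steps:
w(f) = -3*f (w(f) = f*(-3) = -3*f)
H + 1320*w(20) = -245 + 1320*(-3*20) = -245 + 1320*(-60) = -245 - 79200 = -79445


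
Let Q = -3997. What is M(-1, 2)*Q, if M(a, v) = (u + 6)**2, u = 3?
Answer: -323757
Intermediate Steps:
M(a, v) = 81 (M(a, v) = (3 + 6)**2 = 9**2 = 81)
M(-1, 2)*Q = 81*(-3997) = -323757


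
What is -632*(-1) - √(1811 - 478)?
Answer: 632 - √1333 ≈ 595.49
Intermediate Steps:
-632*(-1) - √(1811 - 478) = 632 - √1333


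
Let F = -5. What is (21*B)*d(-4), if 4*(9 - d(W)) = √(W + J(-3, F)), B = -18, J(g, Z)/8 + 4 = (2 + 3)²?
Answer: -3402 + 189*√41 ≈ -2191.8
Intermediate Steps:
J(g, Z) = 168 (J(g, Z) = -32 + 8*(2 + 3)² = -32 + 8*5² = -32 + 8*25 = -32 + 200 = 168)
d(W) = 9 - √(168 + W)/4 (d(W) = 9 - √(W + 168)/4 = 9 - √(168 + W)/4)
(21*B)*d(-4) = (21*(-18))*(9 - √(168 - 4)/4) = -378*(9 - √41/2) = -3402 + 189*√41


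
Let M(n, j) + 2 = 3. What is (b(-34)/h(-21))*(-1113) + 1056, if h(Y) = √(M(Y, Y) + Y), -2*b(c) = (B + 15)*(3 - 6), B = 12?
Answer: 1056 + 90153*I*√5/20 ≈ 1056.0 + 10079.0*I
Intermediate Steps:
M(n, j) = 1 (M(n, j) = -2 + 3 = 1)
b(c) = 81/2 (b(c) = -(12 + 15)*(3 - 6)/2 = -27*(-3)/2 = -½*(-81) = 81/2)
h(Y) = √(1 + Y)
(b(-34)/h(-21))*(-1113) + 1056 = (81/(2*(√(1 - 21))))*(-1113) + 1056 = (81/(2*(√(-20))))*(-1113) + 1056 = (81/(2*((2*I*√5))))*(-1113) + 1056 = (81*(-I*√5/10)/2)*(-1113) + 1056 = -81*I*√5/20*(-1113) + 1056 = 90153*I*√5/20 + 1056 = 1056 + 90153*I*√5/20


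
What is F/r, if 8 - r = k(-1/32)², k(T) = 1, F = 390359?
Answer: 390359/7 ≈ 55766.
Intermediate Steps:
r = 7 (r = 8 - 1*1² = 8 - 1*1 = 8 - 1 = 7)
F/r = 390359/7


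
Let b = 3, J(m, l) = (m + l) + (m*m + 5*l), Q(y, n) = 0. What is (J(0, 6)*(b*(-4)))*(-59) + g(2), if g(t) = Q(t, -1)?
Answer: 25488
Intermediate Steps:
J(m, l) = m + m² + 6*l (J(m, l) = (l + m) + (m² + 5*l) = m + m² + 6*l)
g(t) = 0
(J(0, 6)*(b*(-4)))*(-59) + g(2) = ((0 + 0² + 6*6)*(3*(-4)))*(-59) + 0 = ((0 + 0 + 36)*(-12))*(-59) + 0 = (36*(-12))*(-59) + 0 = -432*(-59) + 0 = 25488 + 0 = 25488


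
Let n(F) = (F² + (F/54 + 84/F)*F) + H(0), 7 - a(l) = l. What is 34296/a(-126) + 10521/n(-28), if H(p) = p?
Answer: 122140857/452732 ≈ 269.79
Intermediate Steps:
a(l) = 7 - l
n(F) = F² + F*(84/F + F/54) (n(F) = (F² + (F/54 + 84/F)*F) + 0 = (F² + (84/F + F/54)*F) + 0 = (F² + F*(84/F + F/54)) + 0 = F² + F*(84/F + F/54))
34296/a(-126) + 10521/n(-28) = 34296/(7 - 1*(-126)) + 10521/(84 + (55/54)*(-28)²) = 34296/(7 + 126) + 10521/(84 + (55/54)*784) = 34296/133 + 10521/(84 + 21560/27) = 34296*(1/133) + 10521/(23828/27) = 34296/133 + 10521*(27/23828) = 34296/133 + 40581/3404 = 122140857/452732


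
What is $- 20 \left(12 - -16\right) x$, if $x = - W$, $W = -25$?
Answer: $-14000$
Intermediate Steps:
$x = 25$ ($x = \left(-1\right) \left(-25\right) = 25$)
$- 20 \left(12 - -16\right) x = - 20 \left(12 - -16\right) 25 = - 20 \left(12 + 16\right) 25 = \left(-20\right) 28 \cdot 25 = \left(-560\right) 25 = -14000$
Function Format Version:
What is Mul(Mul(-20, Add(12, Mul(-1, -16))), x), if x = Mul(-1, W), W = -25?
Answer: -14000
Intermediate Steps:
x = 25 (x = Mul(-1, -25) = 25)
Mul(Mul(-20, Add(12, Mul(-1, -16))), x) = Mul(Mul(-20, Add(12, Mul(-1, -16))), 25) = Mul(Mul(-20, Add(12, 16)), 25) = Mul(Mul(-20, 28), 25) = Mul(-560, 25) = -14000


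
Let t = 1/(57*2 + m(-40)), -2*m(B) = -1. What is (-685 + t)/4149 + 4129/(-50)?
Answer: -3930892759/47506050 ≈ -82.745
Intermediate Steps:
m(B) = ½ (m(B) = -½*(-1) = ½)
t = 2/229 (t = 1/(57*2 + ½) = 1/(114 + ½) = 1/(229/2) = 2/229 ≈ 0.0087336)
(-685 + t)/4149 + 4129/(-50) = (-685 + 2/229)/4149 + 4129/(-50) = -156863/229*1/4149 + 4129*(-1/50) = -156863/950121 - 4129/50 = -3930892759/47506050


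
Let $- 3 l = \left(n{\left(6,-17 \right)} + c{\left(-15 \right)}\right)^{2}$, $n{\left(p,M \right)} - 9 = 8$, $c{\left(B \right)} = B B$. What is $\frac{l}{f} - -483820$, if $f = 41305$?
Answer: $\frac{5450226976}{11265} \approx 4.8382 \cdot 10^{5}$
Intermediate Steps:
$c{\left(B \right)} = B^{2}$
$n{\left(p,M \right)} = 17$ ($n{\left(p,M \right)} = 9 + 8 = 17$)
$l = - \frac{58564}{3}$ ($l = - \frac{\left(17 + \left(-15\right)^{2}\right)^{2}}{3} = - \frac{\left(17 + 225\right)^{2}}{3} = - \frac{242^{2}}{3} = \left(- \frac{1}{3}\right) 58564 = - \frac{58564}{3} \approx -19521.0$)
$\frac{l}{f} - -483820 = - \frac{58564}{3 \cdot 41305} - -483820 = \left(- \frac{58564}{3}\right) \frac{1}{41305} + 483820 = - \frac{5324}{11265} + 483820 = \frac{5450226976}{11265}$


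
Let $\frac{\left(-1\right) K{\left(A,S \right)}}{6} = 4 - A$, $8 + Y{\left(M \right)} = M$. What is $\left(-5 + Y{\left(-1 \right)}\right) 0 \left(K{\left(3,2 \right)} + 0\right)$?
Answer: $0$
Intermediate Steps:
$Y{\left(M \right)} = -8 + M$
$K{\left(A,S \right)} = -24 + 6 A$ ($K{\left(A,S \right)} = - 6 \left(4 - A\right) = -24 + 6 A$)
$\left(-5 + Y{\left(-1 \right)}\right) 0 \left(K{\left(3,2 \right)} + 0\right) = \left(-5 - 9\right) 0 \left(\left(-24 + 6 \cdot 3\right) + 0\right) = \left(-5 - 9\right) 0 \left(\left(-24 + 18\right) + 0\right) = - 14 \cdot 0 \left(-6 + 0\right) = - 14 \cdot 0 \left(-6\right) = \left(-14\right) 0 = 0$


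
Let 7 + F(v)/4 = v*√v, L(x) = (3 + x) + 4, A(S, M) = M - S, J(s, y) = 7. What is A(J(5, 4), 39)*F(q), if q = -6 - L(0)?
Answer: -896 - 1664*I*√13 ≈ -896.0 - 5999.6*I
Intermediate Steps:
L(x) = 7 + x
q = -13 (q = -6 - (7 + 0) = -6 - 1*7 = -6 - 7 = -13)
F(v) = -28 + 4*v^(3/2) (F(v) = -28 + 4*(v*√v) = -28 + 4*v^(3/2))
A(J(5, 4), 39)*F(q) = (39 - 1*7)*(-28 + 4*(-13)^(3/2)) = (39 - 7)*(-28 + 4*(-13*I*√13)) = 32*(-28 - 52*I*√13) = -896 - 1664*I*√13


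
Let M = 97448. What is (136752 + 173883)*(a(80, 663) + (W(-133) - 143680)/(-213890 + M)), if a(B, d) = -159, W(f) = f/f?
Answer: -634061224485/12938 ≈ -4.9008e+7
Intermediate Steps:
W(f) = 1
(136752 + 173883)*(a(80, 663) + (W(-133) - 143680)/(-213890 + M)) = (136752 + 173883)*(-159 + (1 - 143680)/(-213890 + 97448)) = 310635*(-159 - 143679/(-116442)) = 310635*(-159 - 143679*(-1/116442)) = 310635*(-159 + 47893/38814) = 310635*(-6123533/38814) = -634061224485/12938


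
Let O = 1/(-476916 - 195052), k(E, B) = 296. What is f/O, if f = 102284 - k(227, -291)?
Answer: -68532672384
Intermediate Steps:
O = -1/671968 (O = 1/(-671968) = -1/671968 ≈ -1.4882e-6)
f = 101988 (f = 102284 - 1*296 = 102284 - 296 = 101988)
f/O = 101988/(-1/671968) = 101988*(-671968) = -68532672384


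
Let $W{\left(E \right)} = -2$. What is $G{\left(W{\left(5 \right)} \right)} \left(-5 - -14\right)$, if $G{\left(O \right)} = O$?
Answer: $-18$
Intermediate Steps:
$G{\left(W{\left(5 \right)} \right)} \left(-5 - -14\right) = - 2 \left(-5 - -14\right) = - 2 \left(-5 + 14\right) = \left(-2\right) 9 = -18$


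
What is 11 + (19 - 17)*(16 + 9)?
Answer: 61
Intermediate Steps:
11 + (19 - 17)*(16 + 9) = 11 + 2*25 = 11 + 50 = 61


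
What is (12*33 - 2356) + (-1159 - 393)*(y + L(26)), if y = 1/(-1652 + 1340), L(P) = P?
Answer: -1649974/39 ≈ -42307.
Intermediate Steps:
y = -1/312 (y = 1/(-312) = -1/312 ≈ -0.0032051)
(12*33 - 2356) + (-1159 - 393)*(y + L(26)) = (12*33 - 2356) + (-1159 - 393)*(-1/312 + 26) = (396 - 2356) - 1552*8111/312 = -1960 - 1573534/39 = -1649974/39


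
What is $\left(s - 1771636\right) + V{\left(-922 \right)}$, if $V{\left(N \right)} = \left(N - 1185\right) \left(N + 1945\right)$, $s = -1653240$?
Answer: $-5580337$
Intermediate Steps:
$V{\left(N \right)} = \left(-1185 + N\right) \left(1945 + N\right)$
$\left(s - 1771636\right) + V{\left(-922 \right)} = \left(-1653240 - 1771636\right) + \left(-2304825 + \left(-922\right)^{2} + 760 \left(-922\right)\right) = \left(-1653240 - 1771636\right) - 2155461 = -3424876 - 2155461 = -5580337$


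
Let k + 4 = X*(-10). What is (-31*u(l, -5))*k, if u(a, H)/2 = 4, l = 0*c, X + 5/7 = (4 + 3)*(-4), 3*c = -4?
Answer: -491536/7 ≈ -70219.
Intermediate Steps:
c = -4/3 (c = (1/3)*(-4) = -4/3 ≈ -1.3333)
X = -201/7 (X = -5/7 + (4 + 3)*(-4) = -5/7 + 7*(-4) = -5/7 - 28 = -201/7 ≈ -28.714)
l = 0 (l = 0*(-4/3) = 0)
u(a, H) = 8 (u(a, H) = 2*4 = 8)
k = 1982/7 (k = -4 - 201/7*(-10) = -4 + 2010/7 = 1982/7 ≈ 283.14)
(-31*u(l, -5))*k = -31*8*(1982/7) = -248*1982/7 = -491536/7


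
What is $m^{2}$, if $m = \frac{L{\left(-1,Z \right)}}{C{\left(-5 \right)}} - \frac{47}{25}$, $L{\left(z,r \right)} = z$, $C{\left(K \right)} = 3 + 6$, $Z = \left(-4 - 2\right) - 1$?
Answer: $\frac{200704}{50625} \approx 3.9645$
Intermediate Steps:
$Z = -7$ ($Z = -6 - 1 = -7$)
$C{\left(K \right)} = 9$
$m = - \frac{448}{225}$ ($m = - \frac{1}{9} - \frac{47}{25} = - \frac{448}{225} \approx -1.9911$)
$m^{2} = \left(- \frac{448}{225}\right)^{2} = \frac{200704}{50625}$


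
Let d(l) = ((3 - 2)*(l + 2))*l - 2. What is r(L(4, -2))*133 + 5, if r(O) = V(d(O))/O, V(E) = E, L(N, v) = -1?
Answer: 404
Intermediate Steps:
d(l) = -2 + l*(2 + l) (d(l) = (1*(2 + l))*l - 2 = (2 + l)*l - 2 = l*(2 + l) - 2 = -2 + l*(2 + l))
r(O) = (-2 + O² + 2*O)/O
r(L(4, -2))*133 + 5 = (2 - 1 - 2/(-1))*133 + 5 = (2 - 1 - 2*(-1))*133 + 5 = (2 - 1 + 2)*133 + 5 = 3*133 + 5 = 399 + 5 = 404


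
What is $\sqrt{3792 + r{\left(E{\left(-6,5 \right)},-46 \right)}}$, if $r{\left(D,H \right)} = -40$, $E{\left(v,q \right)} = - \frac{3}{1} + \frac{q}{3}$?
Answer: $2 \sqrt{938} \approx 61.254$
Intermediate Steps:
$E{\left(v,q \right)} = -3 + \frac{q}{3}$ ($E{\left(v,q \right)} = \left(-3\right) 1 + q \frac{1}{3} = -3 + \frac{q}{3}$)
$\sqrt{3792 + r{\left(E{\left(-6,5 \right)},-46 \right)}} = \sqrt{3792 - 40} = \sqrt{3752} = 2 \sqrt{938}$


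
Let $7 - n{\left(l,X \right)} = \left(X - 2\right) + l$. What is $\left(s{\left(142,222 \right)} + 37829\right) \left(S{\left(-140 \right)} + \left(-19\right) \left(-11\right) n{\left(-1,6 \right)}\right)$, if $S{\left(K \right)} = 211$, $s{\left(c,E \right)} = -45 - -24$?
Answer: $39584976$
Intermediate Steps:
$s{\left(c,E \right)} = -21$ ($s{\left(c,E \right)} = -45 + 24 = -21$)
$n{\left(l,X \right)} = 9 - X - l$ ($n{\left(l,X \right)} = 7 - \left(\left(X - 2\right) + l\right) = 7 - \left(\left(-2 + X\right) + l\right) = 7 - \left(-2 + X + l\right) = 9 - X - l$)
$\left(s{\left(142,222 \right)} + 37829\right) \left(S{\left(-140 \right)} + \left(-19\right) \left(-11\right) n{\left(-1,6 \right)}\right) = \left(-21 + 37829\right) \left(211 + \left(-19\right) \left(-11\right) \left(9 - 6 - -1\right)\right) = 37808 \left(211 + 209 \left(9 - 6 + 1\right)\right) = 37808 \left(211 + 209 \cdot 4\right) = 37808 \left(211 + 836\right) = 37808 \cdot 1047 = 39584976$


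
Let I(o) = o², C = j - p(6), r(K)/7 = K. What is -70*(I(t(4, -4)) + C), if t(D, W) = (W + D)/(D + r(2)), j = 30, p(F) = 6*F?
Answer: 420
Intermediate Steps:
r(K) = 7*K
C = -6 (C = 30 - 6*6 = 30 - 1*36 = 30 - 36 = -6)
t(D, W) = (D + W)/(14 + D) (t(D, W) = (W + D)/(D + 7*2) = (D + W)/(D + 14) = (D + W)/(14 + D))
-70*(I(t(4, -4)) + C) = -70*(((4 - 4)/(14 + 4))² - 6) = -70*((0/18)² - 6) = -70*(((1/18)*0)² - 6) = -70*(0² - 6) = -70*(0 - 6) = -70*(-6) = 420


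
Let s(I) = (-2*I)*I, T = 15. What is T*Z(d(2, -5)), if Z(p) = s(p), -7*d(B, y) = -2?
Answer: -120/49 ≈ -2.4490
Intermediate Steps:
d(B, y) = 2/7 (d(B, y) = -⅐*(-2) = 2/7)
s(I) = -2*I²
Z(p) = -2*p²
T*Z(d(2, -5)) = 15*(-2*(2/7)²) = 15*(-2*4/49) = 15*(-8/49) = -120/49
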